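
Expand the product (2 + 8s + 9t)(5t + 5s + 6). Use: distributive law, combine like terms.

(2 + 8s + 9t)(5t + 5s + 6)
= 10t + 10s + 12 + 40st + 40s² + 48s + 45t² + 45st + 54t    [distributive law]
= 64t + 58s + 12 + 85st + 40s² + 45t²    [combine like terms]

64t + 58s + 12 + 85st + 40s² + 45t²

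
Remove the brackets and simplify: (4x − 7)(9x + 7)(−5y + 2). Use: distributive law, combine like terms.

−180x^2y + 72x^2 + 175xy − 70x + 245y − 98

(4x − 7)(9x + 7)(−5y + 2)
= (36x^2 + 28x − 63x − 49)(−5y + 2)    [distributive law]
= (36x^2 − 35x − 49)(−5y + 2)    [combine like terms]
= −180x^2y + 72x^2 + 175xy − 70x + 245y − 98    [distributive law]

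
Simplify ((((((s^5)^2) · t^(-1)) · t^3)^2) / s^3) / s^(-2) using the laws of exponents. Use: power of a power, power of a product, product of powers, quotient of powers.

((((((s^5)^2) · t^(-1)) · t^3)^2) / s^3) / s^(-2)
= ((((((s^5)^2) · t^(-1))^2) · ((t^3)^2)) / s^3) / s^(-2)    [power of a product]
= ((((((s^5)^2)^2) · ((t^(-1))^2)) · ((t^3)^2)) / s^3) / s^(-2)    [power of a product]
= (((((s^5)^4) · ((t^(-1))^2)) · ((t^3)^2)) / s^3) / s^(-2)    [power of a power]
= (((s^20 · ((t^(-1))^2)) · ((t^3)^2)) / s^3) / s^(-2)    [power of a power]
= (((s^20 · t^(-2)) · ((t^3)^2)) / s^3) / s^(-2)    [power of a power]
= (((s^20 · t^(-2)) · t^6) / s^3) / s^(-2)    [power of a power]
= s^19t^4    [quotient of powers; product of powers]

s^19t^4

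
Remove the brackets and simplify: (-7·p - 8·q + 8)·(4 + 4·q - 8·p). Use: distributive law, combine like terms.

(-7·p - 8·q + 8)·(4 + 4·q - 8·p)
= -28·p - 28·p·q + 56·p^2 - 32·q - 32·q^2 + 64·p·q + 32 + 32·q - 64·p    [distributive law]
= -92·p + 36·p·q + 56·p^2 - 32·q^2 + 32    [combine like terms]

-92·p + 36·p·q + 56·p^2 - 32·q^2 + 32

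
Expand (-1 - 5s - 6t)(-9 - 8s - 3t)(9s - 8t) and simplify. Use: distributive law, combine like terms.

81s - 72t + 477s² + 89st - 456t² + 360s³ + 247s²t - 342st² - 144t³

(-1 - 5s - 6t)(-9 - 8s - 3t)(9s - 8t)
= (9 + 8s + 3t + 45s + 40s² + 15st + 54t + 48st + 18t²)(9s - 8t)    [distributive law]
= (9 + 53s + 57t + 40s² + 63st + 18t²)(9s - 8t)    [combine like terms]
= 81s - 72t + 477s² - 424st + 513st - 456t² + 360s³ - 320s²t + 567s²t - 504st² + 162st² - 144t³    [distributive law]
= 81s - 72t + 477s² + 89st - 456t² + 360s³ + 247s²t - 342st² - 144t³    [combine like terms]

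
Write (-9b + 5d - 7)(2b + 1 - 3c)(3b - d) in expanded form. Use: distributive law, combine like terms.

-54b^3 + 48b^2d - 69b^2 + 38bd + 81b^2c - 72bcd - 10bd^2 - 5d^2 + 15cd^2 - 21b + 7d + 63bc - 21cd

(-9b + 5d - 7)(2b + 1 - 3c)(3b - d)
= (-18b^2 - 9b + 27bc + 10bd + 5d - 15cd - 14b - 7 + 21c)(3b - d)    [distributive law]
= (-18b^2 - 23b + 27bc + 10bd + 5d - 15cd - 7 + 21c)(3b - d)    [combine like terms]
= -54b^3 + 18b^2d - 69b^2 + 23bd + 81b^2c - 27bcd + 30b^2d - 10bd^2 + 15bd - 5d^2 - 45bcd + 15cd^2 - 21b + 7d + 63bc - 21cd    [distributive law]
= -54b^3 + 48b^2d - 69b^2 + 38bd + 81b^2c - 72bcd - 10bd^2 - 5d^2 + 15cd^2 - 21b + 7d + 63bc - 21cd    [combine like terms]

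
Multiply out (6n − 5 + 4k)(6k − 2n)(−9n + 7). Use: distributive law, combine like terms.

−252kn^2 + 466kn + 108n^3 − 174n^2 − 210k + 70n − 216k^2n + 168k^2

(6n − 5 + 4k)(6k − 2n)(−9n + 7)
= (36kn − 12n^2 − 30k + 10n + 24k^2 − 8kn)(−9n + 7)    [distributive law]
= (28kn − 12n^2 − 30k + 10n + 24k^2)(−9n + 7)    [combine like terms]
= −252kn^2 + 196kn + 108n^3 − 84n^2 + 270kn − 210k − 90n^2 + 70n − 216k^2n + 168k^2    [distributive law]
= −252kn^2 + 466kn + 108n^3 − 174n^2 − 210k + 70n − 216k^2n + 168k^2    [combine like terms]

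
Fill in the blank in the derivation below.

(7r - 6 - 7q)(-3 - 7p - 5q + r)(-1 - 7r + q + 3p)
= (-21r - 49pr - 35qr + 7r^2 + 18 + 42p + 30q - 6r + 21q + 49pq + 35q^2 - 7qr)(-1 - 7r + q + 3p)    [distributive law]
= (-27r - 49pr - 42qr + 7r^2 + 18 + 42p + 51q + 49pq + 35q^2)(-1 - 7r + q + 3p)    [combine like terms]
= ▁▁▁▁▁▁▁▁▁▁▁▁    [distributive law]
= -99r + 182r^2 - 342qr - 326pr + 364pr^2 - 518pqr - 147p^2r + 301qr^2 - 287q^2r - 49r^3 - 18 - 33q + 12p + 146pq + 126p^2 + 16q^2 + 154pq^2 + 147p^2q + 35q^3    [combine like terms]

After distributive law, the bracketed line is:

27r + 189r^2 - 27qr - 81pr + 49pr + 343pr^2 - 49pqr - 147p^2r + 42qr + 294qr^2 - 42q^2r - 126pqr - 7r^2 - 49r^3 + 7qr^2 + 21pr^2 - 18 - 126r + 18q + 54p - 42p - 294pr + 42pq + 126p^2 - 51q - 357qr + 51q^2 + 153pq - 49pq - 343pqr + 49pq^2 + 147p^2q - 35q^2 - 245q^2r + 35q^3 + 105pq^2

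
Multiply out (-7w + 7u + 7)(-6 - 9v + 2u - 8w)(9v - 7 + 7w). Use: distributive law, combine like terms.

-1008vw - 196w - 490w^2 + 567v^2w + 945vw^2 - 1071uvw + 294uw - 490uw^2 + 392w^3 + 189uv + 196u - 567uv^2 + 126u^2v - 98u^2 + 98u^2w + 63v + 294 - 567v^2

(-7w + 7u + 7)(-6 - 9v + 2u - 8w)(9v - 7 + 7w)
= (42w + 63vw - 14uw + 56w^2 - 42u - 63uv + 14u^2 - 56uw - 42 - 63v + 14u - 56w)(9v - 7 + 7w)    [distributive law]
= (-14w + 63vw - 70uw + 56w^2 - 28u - 63uv + 14u^2 - 42 - 63v)(9v - 7 + 7w)    [combine like terms]
= -126vw + 98w - 98w^2 + 567v^2w - 441vw + 441vw^2 - 630uvw + 490uw - 490uw^2 + 504vw^2 - 392w^2 + 392w^3 - 252uv + 196u - 196uw - 567uv^2 + 441uv - 441uvw + 126u^2v - 98u^2 + 98u^2w - 378v + 294 - 294w - 567v^2 + 441v - 441vw    [distributive law]
= -1008vw - 196w - 490w^2 + 567v^2w + 945vw^2 - 1071uvw + 294uw - 490uw^2 + 392w^3 + 189uv + 196u - 567uv^2 + 126u^2v - 98u^2 + 98u^2w + 63v + 294 - 567v^2    [combine like terms]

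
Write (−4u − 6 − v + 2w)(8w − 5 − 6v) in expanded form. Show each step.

(−4u − 6 − v + 2w)(8w − 5 − 6v)
= −32uw + 20u + 24uv − 48w + 30 + 36v − 8vw + 5v + 6v^2 + 16w^2 − 10w − 12vw    [distributive law]
= −32uw + 20u + 24uv − 58w + 30 + 41v − 20vw + 6v^2 + 16w^2    [combine like terms]

−32uw + 20u + 24uv − 58w + 30 + 41v − 20vw + 6v^2 + 16w^2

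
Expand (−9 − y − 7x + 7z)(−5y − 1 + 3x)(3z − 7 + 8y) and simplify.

327yz − 250y + 333y² + 76z − 63 − 207xz + 140x − 384xy − 265y²z + 40y³ + 264xyz + 256xy² − 63x²z + 147x² − 168x²y − 105yz² − 21z² + 63xz²

(−9 − y − 7x + 7z)(−5y − 1 + 3x)(3z − 7 + 8y)
= (45y + 9 − 27x + 5y² + y − 3xy + 35xy + 7x − 21x² − 35yz − 7z + 21xz)(3z − 7 + 8y)    [distributive law]
= (46y + 9 − 20x + 5y² + 32xy − 21x² − 35yz − 7z + 21xz)(3z − 7 + 8y)    [combine like terms]
= 138yz − 322y + 368y² + 27z − 63 + 72y − 60xz + 140x − 160xy + 15y²z − 35y² + 40y³ + 96xyz − 224xy + 256xy² − 63x²z + 147x² − 168x²y − 105yz² + 245yz − 280y²z − 21z² + 49z − 56yz + 63xz² − 147xz + 168xyz    [distributive law]
= 327yz − 250y + 333y² + 76z − 63 − 207xz + 140x − 384xy − 265y²z + 40y³ + 264xyz + 256xy² − 63x²z + 147x² − 168x²y − 105yz² − 21z² + 63xz²    [combine like terms]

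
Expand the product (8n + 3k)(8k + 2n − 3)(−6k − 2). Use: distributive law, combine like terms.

−420k²n + 4kn − 96kn² − 32n² + 48n − 144k³ + 6k² + 18k

(8n + 3k)(8k + 2n − 3)(−6k − 2)
= (64kn + 16n² − 24n + 24k² + 6kn − 9k)(−6k − 2)    [distributive law]
= (70kn + 16n² − 24n + 24k² − 9k)(−6k − 2)    [combine like terms]
= −420k²n − 140kn − 96kn² − 32n² + 144kn + 48n − 144k³ − 48k² + 54k² + 18k    [distributive law]
= −420k²n + 4kn − 96kn² − 32n² + 48n − 144k³ + 6k² + 18k    [combine like terms]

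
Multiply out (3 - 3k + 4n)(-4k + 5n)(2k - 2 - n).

(3 - 3k + 4n)(-4k + 5n)(2k - 2 - n)
= (-12k + 15n + 12k² - 15kn - 16kn + 20n²)(2k - 2 - n)    [distributive law]
= (-12k + 15n + 12k² - 31kn + 20n²)(2k - 2 - n)    [combine like terms]
= -24k² + 24k + 12kn + 30kn - 30n - 15n² + 24k³ - 24k² - 12k²n - 62k²n + 62kn + 31kn² + 40kn² - 40n² - 20n³    [distributive law]
= -48k² + 24k + 104kn - 30n - 55n² + 24k³ - 74k²n + 71kn² - 20n³    [combine like terms]

-48k² + 24k + 104kn - 30n - 55n² + 24k³ - 74k²n + 71kn² - 20n³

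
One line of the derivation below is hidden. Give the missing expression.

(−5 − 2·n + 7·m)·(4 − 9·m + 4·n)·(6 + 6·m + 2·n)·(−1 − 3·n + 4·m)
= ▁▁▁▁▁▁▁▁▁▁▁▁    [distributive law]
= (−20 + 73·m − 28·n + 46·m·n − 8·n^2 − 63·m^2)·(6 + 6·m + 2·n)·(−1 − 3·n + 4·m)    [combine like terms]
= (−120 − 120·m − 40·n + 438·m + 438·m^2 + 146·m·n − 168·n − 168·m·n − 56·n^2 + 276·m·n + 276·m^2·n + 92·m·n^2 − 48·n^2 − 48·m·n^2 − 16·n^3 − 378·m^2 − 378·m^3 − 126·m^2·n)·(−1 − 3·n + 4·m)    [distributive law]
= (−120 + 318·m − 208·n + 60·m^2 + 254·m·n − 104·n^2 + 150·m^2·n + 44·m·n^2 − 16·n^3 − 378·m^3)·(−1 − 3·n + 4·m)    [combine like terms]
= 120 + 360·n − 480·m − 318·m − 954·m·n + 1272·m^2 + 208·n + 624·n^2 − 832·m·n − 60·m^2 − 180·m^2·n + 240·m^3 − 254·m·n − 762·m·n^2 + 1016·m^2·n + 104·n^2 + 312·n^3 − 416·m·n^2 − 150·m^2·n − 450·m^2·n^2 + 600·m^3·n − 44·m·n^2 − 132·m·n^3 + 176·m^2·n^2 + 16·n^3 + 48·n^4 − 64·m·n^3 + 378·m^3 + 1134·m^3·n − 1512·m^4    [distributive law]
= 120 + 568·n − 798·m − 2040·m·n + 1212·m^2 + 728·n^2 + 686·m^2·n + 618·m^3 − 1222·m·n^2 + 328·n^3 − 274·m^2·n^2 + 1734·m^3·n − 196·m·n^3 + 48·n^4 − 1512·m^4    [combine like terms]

Applying distributive law to the line above:

(−20 + 45·m − 20·n − 8·n + 18·m·n − 8·n^2 + 28·m − 63·m^2 + 28·m·n)·(6 + 6·m + 2·n)·(−1 − 3·n + 4·m)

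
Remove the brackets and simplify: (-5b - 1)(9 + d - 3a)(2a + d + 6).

-75bd - 270b + 5abd - 5bd² + 30a²b - 15d - 54 + ad - d² + 6a²

(-5b - 1)(9 + d - 3a)(2a + d + 6)
= (-45b - 5bd + 15ab - 9 - d + 3a)(2a + d + 6)    [distributive law]
= -90ab - 45bd - 270b - 10abd - 5bd² - 30bd + 30a²b + 15abd + 90ab - 18a - 9d - 54 - 2ad - d² - 6d + 6a² + 3ad + 18a    [distributive law]
= -75bd - 270b + 5abd - 5bd² + 30a²b - 15d - 54 + ad - d² + 6a²    [combine like terms]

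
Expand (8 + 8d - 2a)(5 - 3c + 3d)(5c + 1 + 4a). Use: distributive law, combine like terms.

176c + 40 + 150a - 120c^2 - 140ac + 296cd + 64d + 250ad - 120c^2d - 126acd + 120cd^2 + 24d^2 + 96ad^2 - 40a^2 + 30ac^2 + 24a^2c - 24a^2d

(8 + 8d - 2a)(5 - 3c + 3d)(5c + 1 + 4a)
= (40 - 24c + 24d + 40d - 24cd + 24d^2 - 10a + 6ac - 6ad)(5c + 1 + 4a)    [distributive law]
= (40 - 24c + 64d - 24cd + 24d^2 - 10a + 6ac - 6ad)(5c + 1 + 4a)    [combine like terms]
= 200c + 40 + 160a - 120c^2 - 24c - 96ac + 320cd + 64d + 256ad - 120c^2d - 24cd - 96acd + 120cd^2 + 24d^2 + 96ad^2 - 50ac - 10a - 40a^2 + 30ac^2 + 6ac + 24a^2c - 30acd - 6ad - 24a^2d    [distributive law]
= 176c + 40 + 150a - 120c^2 - 140ac + 296cd + 64d + 250ad - 120c^2d - 126acd + 120cd^2 + 24d^2 + 96ad^2 - 40a^2 + 30ac^2 + 24a^2c - 24a^2d    [combine like terms]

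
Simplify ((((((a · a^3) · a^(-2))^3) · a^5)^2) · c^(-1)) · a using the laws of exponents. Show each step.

a^23c^(-1)

((((((a · a^3) · a^(-2))^3) · a^5)^2) · c^(-1)) · a
= ((((((a · a^3) · a^(-2))^3)^2) · ((a^5)^2)) · c^(-1)) · a    [power of a product]
= (((((a · a^3) · a^(-2))^6) · ((a^5)^2)) · c^(-1)) · a    [power of a power]
= (((((a · a^3)^6) · ((a^(-2))^6)) · ((a^5)^2)) · c^(-1)) · a    [power of a product]
= (((((a^6) · ((a^3)^6)) · ((a^(-2))^6)) · ((a^5)^2)) · c^(-1)) · a    [power of a product]
= ((((a^6 · a^18) · ((a^(-2))^6)) · ((a^5)^2)) · c^(-1)) · a    [power of a power]
= (((a^24 · ((a^(-2))^6)) · ((a^5)^2)) · c^(-1)) · a    [product of powers]
= (((a^24 · a^(-12)) · ((a^5)^2)) · c^(-1)) · a    [power of a power]
= ((a^12 · ((a^5)^2)) · c^(-1)) · a    [product of powers]
= ((a^12 · a^10) · c^(-1)) · a    [power of a power]
= (a^22 · c^(-1)) · a    [product of powers]
= a^23c^(-1)    [product of powers]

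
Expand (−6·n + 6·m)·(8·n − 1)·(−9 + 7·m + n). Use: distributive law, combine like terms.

(−6·n + 6·m)·(8·n − 1)·(−9 + 7·m + n)
= (−48·n² + 6·n + 48·m·n − 6·m)·(−9 + 7·m + n)    [distributive law]
= 432·n² − 336·m·n² − 48·n³ − 54·n + 42·m·n + 6·n² − 432·m·n + 336·m²·n + 48·m·n² + 54·m − 42·m² − 6·m·n    [distributive law]
= 438·n² − 288·m·n² − 48·n³ − 54·n − 396·m·n + 336·m²·n + 54·m − 42·m²    [combine like terms]

438·n² − 288·m·n² − 48·n³ − 54·n − 396·m·n + 336·m²·n + 54·m − 42·m²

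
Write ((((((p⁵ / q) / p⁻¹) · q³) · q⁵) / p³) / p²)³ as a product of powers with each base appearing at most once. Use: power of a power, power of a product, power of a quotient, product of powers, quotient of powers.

p³q²¹

((((((p⁵ / q) / p⁻¹) · q³) · q⁵) / p³) / p²)³
= ((((((p⁵ / q) / p⁻¹) · q³) · q⁵) / p³)³) / ((p²)³)    [power of a quotient]
= ((((((p⁵ / q) / p⁻¹) · q³) · q⁵)³) / ((p³)³)) / ((p²)³)    [power of a quotient]
= ((((((p⁵ / q) / p⁻¹) · q³)³) · ((q⁵)³)) / ((p³)³)) / ((p²)³)    [power of a product]
= ((((((p⁵ / q) / p⁻¹)³) · ((q³)³)) · ((q⁵)³)) / ((p³)³)) / ((p²)³)    [power of a product]
= ((((((p⁵ / q)³) / ((p⁻¹)³)) · ((q³)³)) · ((q⁵)³)) / ((p³)³)) / ((p²)³)    [power of a quotient]
= (((((((p⁵)³) / (q³)) / ((p⁻¹)³)) · ((q³)³)) · ((q⁵)³)) / ((p³)³)) / ((p²)³)    [power of a quotient]
= (((((p¹⁵ / (q³)) / ((p⁻¹)³)) · ((q³)³)) · ((q⁵)³)) / ((p³)³)) / ((p²)³)    [power of a power]
= (((((p¹⁵ / q³) / p⁻³) · ((q³)³)) · ((q⁵)³)) / ((p³)³)) / ((p²)³)    [power of a power]
= (((((p¹⁵ / q³) / p⁻³) · q⁹) · ((q⁵)³)) / ((p³)³)) / ((p²)³)    [power of a power]
= (((((p¹⁵ / q³) / p⁻³) · q⁹) · q¹⁵) / ((p³)³)) / ((p²)³)    [power of a power]
= (((((p¹⁵ / q³) / p⁻³) · q⁹) · q¹⁵) / p⁹) / ((p²)³)    [power of a power]
= (((((p¹⁵ / q³) / p⁻³) · q⁹) · q¹⁵) / p⁹) / p⁶    [power of a power]
= p³q²¹    [quotient of powers; product of powers]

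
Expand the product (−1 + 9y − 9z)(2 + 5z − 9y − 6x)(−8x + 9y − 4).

−8x − 126y + 8 − 32xz − 711yz + 92z + 54xy + 567y² − 48x² − 522xyz + 1134y²z + 162xy² − 729y³ + 432x²y + 360xz² − 405yz² + 180z² − 432x²z

(−1 + 9y − 9z)(2 + 5z − 9y − 6x)(−8x + 9y − 4)
= (−2 − 5z + 9y + 6x + 18y + 45yz − 81y² − 54xy − 18z − 45z² + 81yz + 54xz)(−8x + 9y − 4)    [distributive law]
= (−2 − 23z + 27y + 6x + 126yz − 81y² − 54xy − 45z² + 54xz)(−8x + 9y − 4)    [combine like terms]
= 16x − 18y + 8 + 184xz − 207yz + 92z − 216xy + 243y² − 108y − 48x² + 54xy − 24x − 1008xyz + 1134y²z − 504yz + 648xy² − 729y³ + 324y² + 432x²y − 486xy² + 216xy + 360xz² − 405yz² + 180z² − 432x²z + 486xyz − 216xz    [distributive law]
= −8x − 126y + 8 − 32xz − 711yz + 92z + 54xy + 567y² − 48x² − 522xyz + 1134y²z + 162xy² − 729y³ + 432x²y + 360xz² − 405yz² + 180z² − 432x²z    [combine like terms]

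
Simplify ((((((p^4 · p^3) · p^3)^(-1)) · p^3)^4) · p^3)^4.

p^(-100)

((((((p^4 · p^3) · p^3)^(-1)) · p^3)^4) · p^3)^4
= ((((((p^4 · p^3) · p^3)^(-1)) · p^3)^4)^4) · ((p^3)^4)    [power of a product]
= (((((p^4 · p^3) · p^3)^(-1)) · p^3)^16) · ((p^3)^4)    [power of a power]
= (((((p^4 · p^3) · p^3)^(-1))^16) · ((p^3)^16)) · ((p^3)^4)    [power of a product]
= ((((p^4 · p^3) · p^3)^(-16)) · ((p^3)^16)) · ((p^3)^4)    [power of a power]
= ((((p^4 · p^3)^(-16)) · ((p^3)^(-16))) · ((p^3)^16)) · ((p^3)^4)    [power of a product]
= (((((p^4)^(-16)) · ((p^3)^(-16))) · ((p^3)^(-16))) · ((p^3)^16)) · ((p^3)^4)    [power of a product]
= (((p^(-64) · ((p^3)^(-16))) · ((p^3)^(-16))) · ((p^3)^16)) · ((p^3)^4)    [power of a power]
= (((p^(-64) · p^(-48)) · ((p^3)^(-16))) · ((p^3)^16)) · ((p^3)^4)    [power of a power]
= ((p^(-112) · ((p^3)^(-16))) · ((p^3)^16)) · ((p^3)^4)    [product of powers]
= ((p^(-112) · p^(-48)) · ((p^3)^16)) · ((p^3)^4)    [power of a power]
= (p^(-160) · ((p^3)^16)) · ((p^3)^4)    [product of powers]
= (p^(-160) · p^48) · ((p^3)^4)    [power of a power]
= p^(-112) · ((p^3)^4)    [product of powers]
= p^(-112) · p^12    [power of a power]
= p^(-100)    [product of powers]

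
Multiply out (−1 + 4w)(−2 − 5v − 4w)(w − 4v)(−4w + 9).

−44w^2 + 18w + 221vw − 72v + 312vw^2 + 800v^2w − 180v^2 − 128w^3 − 176vw^3 − 320v^2w^2 + 64w^4

(−1 + 4w)(−2 − 5v − 4w)(w − 4v)(−4w + 9)
= (2 + 5v + 4w − 8w − 20vw − 16w^2)(w − 4v)(−4w + 9)    [distributive law]
= (2 + 5v − 4w − 20vw − 16w^2)(w − 4v)(−4w + 9)    [combine like terms]
= (2w − 8v + 5vw − 20v^2 − 4w^2 + 16vw − 20vw^2 + 80v^2w − 16w^3 + 64vw^2)(−4w + 9)    [distributive law]
= (2w − 8v + 21vw − 20v^2 − 4w^2 + 44vw^2 + 80v^2w − 16w^3)(−4w + 9)    [combine like terms]
= −8w^2 + 18w + 32vw − 72v − 84vw^2 + 189vw + 80v^2w − 180v^2 + 16w^3 − 36w^2 − 176vw^3 + 396vw^2 − 320v^2w^2 + 720v^2w + 64w^4 − 144w^3    [distributive law]
= −44w^2 + 18w + 221vw − 72v + 312vw^2 + 800v^2w − 180v^2 − 128w^3 − 176vw^3 − 320v^2w^2 + 64w^4    [combine like terms]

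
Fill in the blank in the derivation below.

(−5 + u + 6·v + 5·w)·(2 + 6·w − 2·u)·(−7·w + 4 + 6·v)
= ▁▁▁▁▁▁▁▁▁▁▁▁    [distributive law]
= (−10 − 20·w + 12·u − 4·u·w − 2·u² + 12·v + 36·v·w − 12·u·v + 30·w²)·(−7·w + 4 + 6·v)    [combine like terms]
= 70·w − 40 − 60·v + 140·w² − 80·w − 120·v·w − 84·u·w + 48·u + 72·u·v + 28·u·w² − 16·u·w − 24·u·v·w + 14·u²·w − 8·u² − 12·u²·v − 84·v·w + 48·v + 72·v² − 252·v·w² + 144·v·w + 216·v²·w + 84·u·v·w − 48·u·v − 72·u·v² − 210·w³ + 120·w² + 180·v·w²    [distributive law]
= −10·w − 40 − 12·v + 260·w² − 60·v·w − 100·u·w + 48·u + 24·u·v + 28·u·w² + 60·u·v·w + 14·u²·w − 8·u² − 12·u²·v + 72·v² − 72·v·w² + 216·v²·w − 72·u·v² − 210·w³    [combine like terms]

Applying distributive law to the line above:

(−10 − 30·w + 10·u + 2·u + 6·u·w − 2·u² + 12·v + 36·v·w − 12·u·v + 10·w + 30·w² − 10·u·w)·(−7·w + 4 + 6·v)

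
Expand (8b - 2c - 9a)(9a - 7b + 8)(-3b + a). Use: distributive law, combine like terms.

-461ab^2 + 378a^2b + 168b^3 - 192b^2 + 280ab + 68abc - 18a^2c - 42b^2c + 48bc - 16ac - 81a^3 - 72a^2

(8b - 2c - 9a)(9a - 7b + 8)(-3b + a)
= (72ab - 56b^2 + 64b - 18ac + 14bc - 16c - 81a^2 + 63ab - 72a)(-3b + a)    [distributive law]
= (135ab - 56b^2 + 64b - 18ac + 14bc - 16c - 81a^2 - 72a)(-3b + a)    [combine like terms]
= -405ab^2 + 135a^2b + 168b^3 - 56ab^2 - 192b^2 + 64ab + 54abc - 18a^2c - 42b^2c + 14abc + 48bc - 16ac + 243a^2b - 81a^3 + 216ab - 72a^2    [distributive law]
= -461ab^2 + 378a^2b + 168b^3 - 192b^2 + 280ab + 68abc - 18a^2c - 42b^2c + 48bc - 16ac - 81a^3 - 72a^2    [combine like terms]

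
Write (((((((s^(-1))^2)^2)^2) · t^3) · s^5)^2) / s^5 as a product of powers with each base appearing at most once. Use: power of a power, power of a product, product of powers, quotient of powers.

s^(-11)t^6

(((((((s^(-1))^2)^2)^2) · t^3) · s^5)^2) / s^5
= (((((((s^(-1))^2)^2)^2) · t^3)^2) · ((s^5)^2)) / s^5    [power of a product]
= (((((((s^(-1))^2)^2)^2)^2) · ((t^3)^2)) · ((s^5)^2)) / s^5    [power of a product]
= ((((((s^(-1))^2)^2)^4) · ((t^3)^2)) · ((s^5)^2)) / s^5    [power of a power]
= (((((s^(-1))^2)^8) · ((t^3)^2)) · ((s^5)^2)) / s^5    [power of a power]
= ((((s^(-1))^16) · ((t^3)^2)) · ((s^5)^2)) / s^5    [power of a power]
= ((s^(-16) · ((t^3)^2)) · ((s^5)^2)) / s^5    [power of a power]
= ((s^(-16) · t^6) · ((s^5)^2)) / s^5    [power of a power]
= ((s^(-16) · t^6) · s^10) / s^5    [power of a power]
= s^(-11)t^6    [quotient of powers; product of powers]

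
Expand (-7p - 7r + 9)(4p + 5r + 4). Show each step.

(-7p - 7r + 9)(4p + 5r + 4)
= -28p² - 35pr - 28p - 28pr - 35r² - 28r + 36p + 45r + 36    [distributive law]
= -28p² - 63pr + 8p - 35r² + 17r + 36    [combine like terms]

-28p² - 63pr + 8p - 35r² + 17r + 36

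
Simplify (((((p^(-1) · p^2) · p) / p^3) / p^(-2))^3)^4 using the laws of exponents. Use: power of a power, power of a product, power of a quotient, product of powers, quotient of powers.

(((((p^(-1) · p^2) · p) / p^3) / p^(-2))^3)^4
= ((((p^(-1) · p^2) · p) / p^3) / p^(-2))^12    [power of a power]
= ((((p^(-1) · p^2) · p) / p^3)^12) / ((p^(-2))^12)    [power of a quotient]
= ((((p^(-1) · p^2) · p)^12) / ((p^3)^12)) / ((p^(-2))^12)    [power of a quotient]
= ((((p^(-1) · p^2)^12) · (p^12)) / ((p^3)^12)) / ((p^(-2))^12)    [power of a product]
= (((((p^(-1))^12) · ((p^2)^12)) · (p^12)) / ((p^3)^12)) / ((p^(-2))^12)    [power of a product]
= (((p^(-12) · ((p^2)^12)) · (p^12)) / ((p^3)^12)) / ((p^(-2))^12)    [power of a power]
= (((p^(-12) · p^24) · (p^12)) / ((p^3)^12)) / ((p^(-2))^12)    [power of a power]
= ((p^12 · (p^12)) / ((p^3)^12)) / ((p^(-2))^12)    [product of powers]
= (p^24 / ((p^3)^12)) / ((p^(-2))^12)    [product of powers]
= (p^24 / p^36) / ((p^(-2))^12)    [power of a power]
= p^(-12) / ((p^(-2))^12)    [quotient of powers]
= p^(-12) / p^(-24)    [power of a power]
= p^12    [quotient of powers]

p^12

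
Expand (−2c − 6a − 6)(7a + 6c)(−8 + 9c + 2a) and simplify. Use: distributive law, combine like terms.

−50ac − 474ac^2 − 478a^2c − 228c^2 − 108c^3 + 252a^2 − 84a^3 + 336a + 288c

(−2c − 6a − 6)(7a + 6c)(−8 + 9c + 2a)
= (−14ac − 12c^2 − 42a^2 − 36ac − 42a − 36c)(−8 + 9c + 2a)    [distributive law]
= (−50ac − 12c^2 − 42a^2 − 42a − 36c)(−8 + 9c + 2a)    [combine like terms]
= 400ac − 450ac^2 − 100a^2c + 96c^2 − 108c^3 − 24ac^2 + 336a^2 − 378a^2c − 84a^3 + 336a − 378ac − 84a^2 + 288c − 324c^2 − 72ac    [distributive law]
= −50ac − 474ac^2 − 478a^2c − 228c^2 − 108c^3 + 252a^2 − 84a^3 + 336a + 288c    [combine like terms]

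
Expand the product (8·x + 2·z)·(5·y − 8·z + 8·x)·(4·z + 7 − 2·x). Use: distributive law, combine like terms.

140·x·y·z + 280·x·y − 80·x^2·y − 160·x·z^2 − 336·x·z + 352·x^2·z + 448·x^2 − 128·x^3 + 40·y·z^2 + 70·y·z − 64·z^3 − 112·z^2

(8·x + 2·z)·(5·y − 8·z + 8·x)·(4·z + 7 − 2·x)
= (40·x·y − 64·x·z + 64·x^2 + 10·y·z − 16·z^2 + 16·x·z)·(4·z + 7 − 2·x)    [distributive law]
= (40·x·y − 48·x·z + 64·x^2 + 10·y·z − 16·z^2)·(4·z + 7 − 2·x)    [combine like terms]
= 160·x·y·z + 280·x·y − 80·x^2·y − 192·x·z^2 − 336·x·z + 96·x^2·z + 256·x^2·z + 448·x^2 − 128·x^3 + 40·y·z^2 + 70·y·z − 20·x·y·z − 64·z^3 − 112·z^2 + 32·x·z^2    [distributive law]
= 140·x·y·z + 280·x·y − 80·x^2·y − 160·x·z^2 − 336·x·z + 352·x^2·z + 448·x^2 − 128·x^3 + 40·y·z^2 + 70·y·z − 64·z^3 − 112·z^2    [combine like terms]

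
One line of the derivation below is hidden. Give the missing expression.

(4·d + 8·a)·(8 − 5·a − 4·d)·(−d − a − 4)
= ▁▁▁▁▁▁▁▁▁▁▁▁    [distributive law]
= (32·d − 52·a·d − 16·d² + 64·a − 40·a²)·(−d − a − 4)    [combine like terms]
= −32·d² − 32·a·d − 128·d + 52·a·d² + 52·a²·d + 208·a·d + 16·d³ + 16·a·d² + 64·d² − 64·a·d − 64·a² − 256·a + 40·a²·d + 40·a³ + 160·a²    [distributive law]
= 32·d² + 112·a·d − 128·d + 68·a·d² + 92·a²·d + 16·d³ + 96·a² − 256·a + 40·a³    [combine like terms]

After distributive law, the bracketed line is:

(32·d − 20·a·d − 16·d² + 64·a − 40·a² − 32·a·d)·(−d − a − 4)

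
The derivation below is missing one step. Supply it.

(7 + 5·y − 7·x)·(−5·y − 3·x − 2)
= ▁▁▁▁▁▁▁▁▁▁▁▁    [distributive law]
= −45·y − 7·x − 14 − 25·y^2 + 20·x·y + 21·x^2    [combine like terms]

By distributive law:

−35·y − 21·x − 14 − 25·y^2 − 15·x·y − 10·y + 35·x·y + 21·x^2 + 14·x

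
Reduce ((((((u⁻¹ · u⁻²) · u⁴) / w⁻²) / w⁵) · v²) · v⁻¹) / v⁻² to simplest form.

uv³w⁻³

((((((u⁻¹ · u⁻²) · u⁴) / w⁻²) / w⁵) · v²) · v⁻¹) / v⁻²
= (((((u⁻³ · u⁴) / w⁻²) / w⁵) · v²) · v⁻¹) / v⁻²    [product of powers]
= ((((u / w⁻²) / w⁵) · v²) · v⁻¹) / v⁻²    [product of powers]
= uv³w⁻³    [quotient of powers; product of powers]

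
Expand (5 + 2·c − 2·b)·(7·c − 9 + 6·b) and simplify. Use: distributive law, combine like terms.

(5 + 2·c − 2·b)·(7·c − 9 + 6·b)
= 35·c − 45 + 30·b + 14·c² − 18·c + 12·b·c − 14·b·c + 18·b − 12·b²    [distributive law]
= 17·c − 45 + 48·b + 14·c² − 2·b·c − 12·b²    [combine like terms]

17·c − 45 + 48·b + 14·c² − 2·b·c − 12·b²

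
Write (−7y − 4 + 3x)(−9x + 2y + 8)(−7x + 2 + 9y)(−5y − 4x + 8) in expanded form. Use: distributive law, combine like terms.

(−7y − 4 + 3x)(−9x + 2y + 8)(−7x + 2 + 9y)(−5y − 4x + 8)
= (63xy − 14y^2 − 56y + 36x − 8y − 32 − 27x^2 + 6xy + 24x)(−7x + 2 + 9y)(−5y − 4x + 8)    [distributive law]
= (69xy − 14y^2 − 64y + 60x − 32 − 27x^2)(−7x + 2 + 9y)(−5y − 4x + 8)    [combine like terms]
= (−483x^2y + 138xy + 621xy^2 + 98xy^2 − 28y^2 − 126y^3 + 448xy − 128y − 576y^2 − 420x^2 + 120x + 540xy + 224x − 64 − 288y + 189x^3 − 54x^2 − 243x^2y)(−5y − 4x + 8)    [distributive law]
= (−726x^2y + 1126xy + 719xy^2 − 604y^2 − 126y^3 − 416y − 474x^2 + 344x − 64 + 189x^3)(−5y − 4x + 8)    [combine like terms]
= 3630x^2y^2 + 2904x^3y − 5808x^2y − 5630xy^2 − 4504x^2y + 9008xy − 3595xy^3 − 2876x^2y^2 + 5752xy^2 + 3020y^3 + 2416xy^2 − 4832y^2 + 630y^4 + 504xy^3 − 1008y^3 + 2080y^2 + 1664xy − 3328y + 2370x^2y + 1896x^3 − 3792x^2 − 1720xy − 1376x^2 + 2752x + 320y + 256x − 512 − 945x^3y − 756x^4 + 1512x^3    [distributive law]
= 754x^2y^2 + 1959x^3y − 7942x^2y + 2538xy^2 + 8952xy − 3091xy^3 + 2012y^3 − 2752y^2 + 630y^4 − 3008y + 3408x^3 − 5168x^2 + 3008x − 512 − 756x^4    [combine like terms]

754x^2y^2 + 1959x^3y − 7942x^2y + 2538xy^2 + 8952xy − 3091xy^3 + 2012y^3 − 2752y^2 + 630y^4 − 3008y + 3408x^3 − 5168x^2 + 3008x − 512 − 756x^4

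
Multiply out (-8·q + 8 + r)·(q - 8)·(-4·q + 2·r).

(-8·q + 8 + r)·(q - 8)·(-4·q + 2·r)
= (-8·q^2 + 64·q + 8·q - 64 + q·r - 8·r)·(-4·q + 2·r)    [distributive law]
= (-8·q^2 + 72·q - 64 + q·r - 8·r)·(-4·q + 2·r)    [combine like terms]
= 32·q^3 - 16·q^2·r - 288·q^2 + 144·q·r + 256·q - 128·r - 4·q^2·r + 2·q·r^2 + 32·q·r - 16·r^2    [distributive law]
= 32·q^3 - 20·q^2·r - 288·q^2 + 176·q·r + 256·q - 128·r + 2·q·r^2 - 16·r^2    [combine like terms]

32·q^3 - 20·q^2·r - 288·q^2 + 176·q·r + 256·q - 128·r + 2·q·r^2 - 16·r^2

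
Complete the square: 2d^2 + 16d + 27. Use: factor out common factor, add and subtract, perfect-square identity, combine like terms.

2d^2 + 16d + 27
= 2(d^2 + 8d) + 27    [factor out 2 from the d-terms]
= 2(d^2 + 8d + 16 − 16) + 27    [add and subtract 16 inside the bracket]
= 2(d + 4)^2 − 32 + 27    [perfect-square identity]
= 2(d + 4)^2 − 5    [combine constants]

2(d + 4)^2 − 5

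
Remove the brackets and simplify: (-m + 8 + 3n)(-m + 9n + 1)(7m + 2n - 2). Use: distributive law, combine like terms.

(-m + 8 + 3n)(-m + 9n + 1)(7m + 2n - 2)
= (m^2 - 9mn - m - 8m + 72n + 8 - 3mn + 27n^2 + 3n)(7m + 2n - 2)    [distributive law]
= (m^2 - 12mn - 9m + 75n + 8 + 27n^2)(7m + 2n - 2)    [combine like terms]
= 7m^3 + 2m^2n - 2m^2 - 84m^2n - 24mn^2 + 24mn - 63m^2 - 18mn + 18m + 525mn + 150n^2 - 150n + 56m + 16n - 16 + 189mn^2 + 54n^3 - 54n^2    [distributive law]
= 7m^3 - 82m^2n - 65m^2 + 165mn^2 + 531mn + 74m + 96n^2 - 134n - 16 + 54n^3    [combine like terms]

7m^3 - 82m^2n - 65m^2 + 165mn^2 + 531mn + 74m + 96n^2 - 134n - 16 + 54n^3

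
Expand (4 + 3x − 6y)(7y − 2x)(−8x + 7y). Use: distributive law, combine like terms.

(4 + 3x − 6y)(7y − 2x)(−8x + 7y)
= (28y − 8x + 21xy − 6x² − 42y² + 12xy)(−8x + 7y)    [distributive law]
= (28y − 8x + 33xy − 6x² − 42y²)(−8x + 7y)    [combine like terms]
= −224xy + 196y² + 64x² − 56xy − 264x²y + 231xy² + 48x³ − 42x²y + 336xy² − 294y³    [distributive law]
= −280xy + 196y² + 64x² − 306x²y + 567xy² + 48x³ − 294y³    [combine like terms]

−280xy + 196y² + 64x² − 306x²y + 567xy² + 48x³ − 294y³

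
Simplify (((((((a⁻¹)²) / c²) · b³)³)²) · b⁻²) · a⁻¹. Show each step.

(((((((a⁻¹)²) / c²) · b³)³)²) · b⁻²) · a⁻¹
= ((((((a⁻¹)²) / c²) · b³)⁶) · b⁻²) · a⁻¹    [power of a power]
= ((((((a⁻¹)²) / c²)⁶) · ((b³)⁶)) · b⁻²) · a⁻¹    [power of a product]
= ((((((a⁻¹)²)⁶) / ((c²)⁶)) · ((b³)⁶)) · b⁻²) · a⁻¹    [power of a quotient]
= (((((a⁻¹)¹²) / ((c²)⁶)) · ((b³)⁶)) · b⁻²) · a⁻¹    [power of a power]
= (((a⁻¹² / ((c²)⁶)) · ((b³)⁶)) · b⁻²) · a⁻¹    [power of a power]
= (((a⁻¹² / c¹²) · ((b³)⁶)) · b⁻²) · a⁻¹    [power of a power]
= (((a⁻¹² / c¹²) · b¹⁸) · b⁻²) · a⁻¹    [power of a power]
= a⁻¹³·b¹⁶·c⁻¹²    [quotient of powers; product of powers]

a⁻¹³·b¹⁶·c⁻¹²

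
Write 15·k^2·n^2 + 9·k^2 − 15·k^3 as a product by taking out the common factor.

3·k^2(5·n^2 + 3 − 5·k)

15·k^2·n^2 + 9·k^2 − 15·k^3
= 3(5·k^2·n^2 + 3·k^2 − 5·k^3)    [factor out 3]
= 3·k^2(5·n^2 + 3 − 5·k)    [factor out k^2]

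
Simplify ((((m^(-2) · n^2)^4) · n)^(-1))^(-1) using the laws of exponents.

((((m^(-2) · n^2)^4) · n)^(-1))^(-1)
= (((m^(-2) · n^2)^4) · n)^1    [power of a power]
= (((m^(-2) · n^2)^4)^1) · (n^1)    [power of a product]
= ((m^(-2) · n^2)^4) · (n^1)    [power of a power]
= (((m^(-2))^4) · ((n^2)^4)) · (n^1)    [power of a product]
= (m^(-8) · ((n^2)^4)) · (n^1)    [power of a power]
= (m^(-8) · n^8) · (n^1)    [power of a power]
= (m^(-8) · n^8) · n    [power of a power]
= m^(-8)n^9    [product of powers]

m^(-8)n^9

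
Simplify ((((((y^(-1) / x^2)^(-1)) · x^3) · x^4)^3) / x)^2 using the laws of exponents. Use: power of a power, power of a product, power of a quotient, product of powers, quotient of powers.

x^52y^6

((((((y^(-1) / x^2)^(-1)) · x^3) · x^4)^3) / x)^2
= ((((((y^(-1) / x^2)^(-1)) · x^3) · x^4)^3)^2) / (x^2)    [power of a quotient]
= (((((y^(-1) / x^2)^(-1)) · x^3) · x^4)^6) / (x^2)    [power of a power]
= (((((y^(-1) / x^2)^(-1)) · x^3)^6) · ((x^4)^6)) / (x^2)    [power of a product]
= (((((y^(-1) / x^2)^(-1))^6) · ((x^3)^6)) · ((x^4)^6)) / (x^2)    [power of a product]
= ((((y^(-1) / x^2)^(-6)) · ((x^3)^6)) · ((x^4)^6)) / (x^2)    [power of a power]
= (((((y^(-1))^(-6)) / ((x^2)^(-6))) · ((x^3)^6)) · ((x^4)^6)) / (x^2)    [power of a quotient]
= (((y^6 / ((x^2)^(-6))) · ((x^3)^6)) · ((x^4)^6)) / (x^2)    [power of a power]
= (((y^6 / x^(-12)) · ((x^3)^6)) · ((x^4)^6)) / (x^2)    [power of a power]
= (((y^6 / x^(-12)) · x^18) · ((x^4)^6)) / (x^2)    [power of a power]
= (((y^6 / x^(-12)) · x^18) · x^24) / (x^2)    [power of a power]
= x^52y^6    [quotient of powers; product of powers]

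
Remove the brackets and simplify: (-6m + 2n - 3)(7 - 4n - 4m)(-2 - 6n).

60m + 148mn - 96mn^2 - 48m^2 - 144m^2n + 74n - 140n^2 + 48n^3 + 42

(-6m + 2n - 3)(7 - 4n - 4m)(-2 - 6n)
= (-42m + 24mn + 24m^2 + 14n - 8n^2 - 8mn - 21 + 12n + 12m)(-2 - 6n)    [distributive law]
= (-30m + 16mn + 24m^2 + 26n - 8n^2 - 21)(-2 - 6n)    [combine like terms]
= 60m + 180mn - 32mn - 96mn^2 - 48m^2 - 144m^2n - 52n - 156n^2 + 16n^2 + 48n^3 + 42 + 126n    [distributive law]
= 60m + 148mn - 96mn^2 - 48m^2 - 144m^2n + 74n - 140n^2 + 48n^3 + 42    [combine like terms]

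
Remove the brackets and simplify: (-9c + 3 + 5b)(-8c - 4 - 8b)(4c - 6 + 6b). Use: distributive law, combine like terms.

288c^3 - 384c^2 + 560bc^2 - 120c - 296bc + 32b^2c + 72 + 192b - 24b^2 - 240b^3

(-9c + 3 + 5b)(-8c - 4 - 8b)(4c - 6 + 6b)
= (72c^2 + 36c + 72bc - 24c - 12 - 24b - 40bc - 20b - 40b^2)(4c - 6 + 6b)    [distributive law]
= (72c^2 + 12c + 32bc - 12 - 44b - 40b^2)(4c - 6 + 6b)    [combine like terms]
= 288c^3 - 432c^2 + 432bc^2 + 48c^2 - 72c + 72bc + 128bc^2 - 192bc + 192b^2c - 48c + 72 - 72b - 176bc + 264b - 264b^2 - 160b^2c + 240b^2 - 240b^3    [distributive law]
= 288c^3 - 384c^2 + 560bc^2 - 120c - 296bc + 32b^2c + 72 + 192b - 24b^2 - 240b^3    [combine like terms]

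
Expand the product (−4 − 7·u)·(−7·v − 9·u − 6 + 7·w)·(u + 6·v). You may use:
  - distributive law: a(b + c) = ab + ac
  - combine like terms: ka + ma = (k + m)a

496·u·v + 168·v² + 78·u² + 24·u + 144·v − 28·u·w − 168·v·w + 427·u²·v + 294·u·v² + 63·u³ − 49·u²·w − 294·u·v·w

(−4 − 7·u)·(−7·v − 9·u − 6 + 7·w)·(u + 6·v)
= (28·v + 36·u + 24 − 28·w + 49·u·v + 63·u² + 42·u − 49·u·w)·(u + 6·v)    [distributive law]
= (28·v + 78·u + 24 − 28·w + 49·u·v + 63·u² − 49·u·w)·(u + 6·v)    [combine like terms]
= 28·u·v + 168·v² + 78·u² + 468·u·v + 24·u + 144·v − 28·u·w − 168·v·w + 49·u²·v + 294·u·v² + 63·u³ + 378·u²·v − 49·u²·w − 294·u·v·w    [distributive law]
= 496·u·v + 168·v² + 78·u² + 24·u + 144·v − 28·u·w − 168·v·w + 427·u²·v + 294·u·v² + 63·u³ − 49·u²·w − 294·u·v·w    [combine like terms]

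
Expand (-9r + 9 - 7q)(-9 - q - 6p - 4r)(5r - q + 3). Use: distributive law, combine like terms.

333r² + 336qr - 270r + 149qr² - 2q²r + 270pr² + 156pqr - 108pr + 180r³ + 243q - 243 - 33q² + 180pq - 162p - 7q³ - 42pq²

(-9r + 9 - 7q)(-9 - q - 6p - 4r)(5r - q + 3)
= (81r + 9qr + 54pr + 36r² - 81 - 9q - 54p - 36r + 63q + 7q² + 42pq + 28qr)(5r - q + 3)    [distributive law]
= (45r + 37qr + 54pr + 36r² - 81 + 54q - 54p + 7q² + 42pq)(5r - q + 3)    [combine like terms]
= 225r² - 45qr + 135r + 185qr² - 37q²r + 111qr + 270pr² - 54pqr + 162pr + 180r³ - 36qr² + 108r² - 405r + 81q - 243 + 270qr - 54q² + 162q - 270pr + 54pq - 162p + 35q²r - 7q³ + 21q² + 210pqr - 42pq² + 126pq    [distributive law]
= 333r² + 336qr - 270r + 149qr² - 2q²r + 270pr² + 156pqr - 108pr + 180r³ + 243q - 243 - 33q² + 180pq - 162p - 7q³ - 42pq²    [combine like terms]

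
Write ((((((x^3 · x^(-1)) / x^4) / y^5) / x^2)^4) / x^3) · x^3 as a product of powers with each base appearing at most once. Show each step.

x^(-16)·y^(-20)

((((((x^3 · x^(-1)) / x^4) / y^5) / x^2)^4) / x^3) · x^3
= ((((((x^3 · x^(-1)) / x^4) / y^5)^4) / ((x^2)^4)) / x^3) · x^3    [power of a quotient]
= ((((((x^3 · x^(-1)) / x^4)^4) / ((y^5)^4)) / ((x^2)^4)) / x^3) · x^3    [power of a quotient]
= ((((((x^3 · x^(-1))^4) / ((x^4)^4)) / ((y^5)^4)) / ((x^2)^4)) / x^3) · x^3    [power of a quotient]
= (((((((x^3)^4) · ((x^(-1))^4)) / ((x^4)^4)) / ((y^5)^4)) / ((x^2)^4)) / x^3) · x^3    [power of a product]
= (((((x^12 · ((x^(-1))^4)) / ((x^4)^4)) / ((y^5)^4)) / ((x^2)^4)) / x^3) · x^3    [power of a power]
= (((((x^12 · x^(-4)) / ((x^4)^4)) / ((y^5)^4)) / ((x^2)^4)) / x^3) · x^3    [power of a power]
= ((((x^8 / ((x^4)^4)) / ((y^5)^4)) / ((x^2)^4)) / x^3) · x^3    [product of powers]
= ((((x^8 / x^16) / ((y^5)^4)) / ((x^2)^4)) / x^3) · x^3    [power of a power]
= (((x^(-8) / ((y^5)^4)) / ((x^2)^4)) / x^3) · x^3    [quotient of powers]
= (((x^(-8) / y^20) / ((x^2)^4)) / x^3) · x^3    [power of a power]
= (((x^(-8) / y^20) / x^8) / x^3) · x^3    [power of a power]
= x^(-16)·y^(-20)    [quotient of powers; product of powers]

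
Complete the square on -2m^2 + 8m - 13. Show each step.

-2m^2 + 8m - 13
= -2(m^2 - 4m) - 13    [factor out -2 from the m-terms]
= -2(m^2 - 4m + 4 - 4) - 13    [add and subtract 4 inside the bracket]
= -2(m - 2)^2 + 8 - 13    [perfect-square identity]
= -2(m - 2)^2 - 5    [combine constants]

-2(m - 2)^2 - 5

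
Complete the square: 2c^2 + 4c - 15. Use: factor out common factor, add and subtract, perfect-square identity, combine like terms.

2c^2 + 4c - 15
= 2(c^2 + 2c) - 15    [factor out 2 from the c-terms]
= 2(c^2 + 2c + 1 - 1) - 15    [add and subtract 1 inside the bracket]
= 2(c + 1)^2 - 2 - 15    [perfect-square identity]
= 2(c + 1)^2 - 17    [combine constants]

2(c + 1)^2 - 17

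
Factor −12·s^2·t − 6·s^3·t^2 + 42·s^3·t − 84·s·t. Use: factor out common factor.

−12·s^2·t − 6·s^3·t^2 + 42·s^3·t − 84·s·t
= 6(−2·s^2·t − s^3·t^2 + 7·s^3·t − 14·s·t)    [factor out 6]
= 6·s·t(−2·s − s^2·t + 7·s^2 − 14)    [factor out s·t]

6·s·t(−2·s − s^2·t + 7·s^2 − 14)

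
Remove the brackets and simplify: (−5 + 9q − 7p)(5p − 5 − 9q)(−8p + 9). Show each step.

−395p^2 − 110p + 225 − 864p^2q + 972pq + 648pq^2 − 729q^2 + 280p^3

(−5 + 9q − 7p)(5p − 5 − 9q)(−8p + 9)
= (−25p + 25 + 45q + 45pq − 45q − 81q^2 − 35p^2 + 35p + 63pq)(−8p + 9)    [distributive law]
= (10p + 25 + 108pq − 81q^2 − 35p^2)(−8p + 9)    [combine like terms]
= −80p^2 + 90p − 200p + 225 − 864p^2q + 972pq + 648pq^2 − 729q^2 + 280p^3 − 315p^2    [distributive law]
= −395p^2 − 110p + 225 − 864p^2q + 972pq + 648pq^2 − 729q^2 + 280p^3    [combine like terms]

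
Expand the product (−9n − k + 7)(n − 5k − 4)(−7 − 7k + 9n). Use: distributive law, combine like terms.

(−9n − k + 7)(n − 5k − 4)(−7 − 7k + 9n)
= (−9n^2 + 45kn + 36n − kn + 5k^2 + 4k + 7n − 35k − 28)(−7 − 7k + 9n)    [distributive law]
= (−9n^2 + 44kn + 43n + 5k^2 − 31k − 28)(−7 − 7k + 9n)    [combine like terms]
= 63n^2 + 63kn^2 − 81n^3 − 308kn − 308k^2n + 396kn^2 − 301n − 301kn + 387n^2 − 35k^2 − 35k^3 + 45k^2n + 217k + 217k^2 − 279kn + 196 + 196k − 252n    [distributive law]
= 450n^2 + 459kn^2 − 81n^3 − 888kn − 263k^2n − 553n + 182k^2 − 35k^3 + 413k + 196    [combine like terms]

450n^2 + 459kn^2 − 81n^3 − 888kn − 263k^2n − 553n + 182k^2 − 35k^3 + 413k + 196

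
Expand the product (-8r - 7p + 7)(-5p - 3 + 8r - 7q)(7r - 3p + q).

(-8r - 7p + 7)(-5p - 3 + 8r - 7q)(7r - 3p + q)
= (40pr + 24r - 64r^2 + 56qr + 35p^2 + 21p - 56pr + 49pq - 35p - 21 + 56r - 49q)(7r - 3p + q)    [distributive law]
= (-16pr + 80r - 64r^2 + 56qr + 35p^2 - 14p + 49pq - 21 - 49q)(7r - 3p + q)    [combine like terms]
= -112pr^2 + 48p^2r - 16pqr + 560r^2 - 240pr + 80qr - 448r^3 + 192pr^2 - 64qr^2 + 392qr^2 - 168pqr + 56q^2r + 245p^2r - 105p^3 + 35p^2q - 98pr + 42p^2 - 14pq + 343pqr - 147p^2q + 49pq^2 - 147r + 63p - 21q - 343qr + 147pq - 49q^2    [distributive law]
= 80pr^2 + 293p^2r + 159pqr + 560r^2 - 338pr - 263qr - 448r^3 + 328qr^2 + 56q^2r - 105p^3 - 112p^2q + 42p^2 + 133pq + 49pq^2 - 147r + 63p - 21q - 49q^2    [combine like terms]

80pr^2 + 293p^2r + 159pqr + 560r^2 - 338pr - 263qr - 448r^3 + 328qr^2 + 56q^2r - 105p^3 - 112p^2q + 42p^2 + 133pq + 49pq^2 - 147r + 63p - 21q - 49q^2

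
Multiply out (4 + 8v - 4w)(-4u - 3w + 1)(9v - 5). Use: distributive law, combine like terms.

(4 + 8v - 4w)(-4u - 3w + 1)(9v - 5)
= (-16u - 12w + 4 - 32uv - 24vw + 8v + 16uw + 12w^2 - 4w)(9v - 5)    [distributive law]
= (-16u - 16w + 4 - 32uv - 24vw + 8v + 16uw + 12w^2)(9v - 5)    [combine like terms]
= -144uv + 80u - 144vw + 80w + 36v - 20 - 288uv^2 + 160uv - 216v^2w + 120vw + 72v^2 - 40v + 144uvw - 80uw + 108vw^2 - 60w^2    [distributive law]
= 16uv + 80u - 24vw + 80w - 4v - 20 - 288uv^2 - 216v^2w + 72v^2 + 144uvw - 80uw + 108vw^2 - 60w^2    [combine like terms]

16uv + 80u - 24vw + 80w - 4v - 20 - 288uv^2 - 216v^2w + 72v^2 + 144uvw - 80uw + 108vw^2 - 60w^2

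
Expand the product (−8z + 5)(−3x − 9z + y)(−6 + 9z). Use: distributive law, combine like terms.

−279xz + 216xz^2 − 837z^2 + 648z^3 + 93yz − 72yz^2 + 90x + 270z − 30y

(−8z + 5)(−3x − 9z + y)(−6 + 9z)
= (24xz + 72z^2 − 8yz − 15x − 45z + 5y)(−6 + 9z)    [distributive law]
= −144xz + 216xz^2 − 432z^2 + 648z^3 + 48yz − 72yz^2 + 90x − 135xz + 270z − 405z^2 − 30y + 45yz    [distributive law]
= −279xz + 216xz^2 − 837z^2 + 648z^3 + 93yz − 72yz^2 + 90x + 270z − 30y    [combine like terms]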